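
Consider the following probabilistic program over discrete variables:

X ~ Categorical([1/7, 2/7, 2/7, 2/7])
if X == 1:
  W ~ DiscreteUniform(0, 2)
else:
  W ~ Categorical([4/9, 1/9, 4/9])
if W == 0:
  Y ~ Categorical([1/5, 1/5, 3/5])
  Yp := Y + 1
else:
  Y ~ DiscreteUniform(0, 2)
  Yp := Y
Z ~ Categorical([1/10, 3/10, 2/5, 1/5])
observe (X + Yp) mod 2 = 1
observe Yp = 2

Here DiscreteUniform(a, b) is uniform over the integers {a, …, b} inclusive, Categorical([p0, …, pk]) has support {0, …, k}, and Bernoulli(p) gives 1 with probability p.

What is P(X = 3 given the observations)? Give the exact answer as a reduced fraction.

Enumerate traces; 24 have nonzero weight after conditioning:
  (X=1, W=0, Y=1, Z=0) weight 1/525
  (X=1, W=0, Y=1, Z=1) weight 1/175
  (X=1, W=0, Y=1, Z=2) weight 4/525
  (X=1, W=0, Y=1, Z=3) weight 2/525
  (X=1, W=1, Y=2, Z=0) weight 1/315
  (X=1, W=1, Y=2, Z=1) weight 1/105
  (X=1, W=1, Y=2, Z=2) weight 4/315
  (X=1, W=1, Y=2, Z=3) weight 2/315
  (X=3, W=0, Y=1, Z=0) weight 4/1575
  … 15 more
Group by X:
  weight(X=1) = 26/315
  weight(X=3) = 74/945
Total weight = 26/315 + 74/945 = 152/945
P(X=1 | obs) = 26/315 / 152/945 = 39/76
P(X=3 | obs) = 74/945 / 152/945 = 37/76

P(X = 3 | obs) = 37/76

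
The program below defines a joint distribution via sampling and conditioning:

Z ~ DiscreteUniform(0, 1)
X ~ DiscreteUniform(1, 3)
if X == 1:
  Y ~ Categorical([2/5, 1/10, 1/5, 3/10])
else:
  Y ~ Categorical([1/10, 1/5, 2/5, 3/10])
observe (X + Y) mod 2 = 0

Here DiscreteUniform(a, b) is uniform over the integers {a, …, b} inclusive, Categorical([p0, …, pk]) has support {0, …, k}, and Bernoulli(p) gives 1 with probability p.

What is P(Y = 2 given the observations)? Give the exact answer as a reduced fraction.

Enumerate traces; 12 have nonzero weight after conditioning:
  (Z=0, X=1, Y=1) weight 1/60
  (Z=0, X=1, Y=3) weight 1/20
  (Z=0, X=2, Y=0) weight 1/60
  (Z=0, X=2, Y=2) weight 1/15
  (Z=0, X=3, Y=1) weight 1/30
  (Z=0, X=3, Y=3) weight 1/20
  (Z=1, X=1, Y=1) weight 1/60
  (Z=1, X=1, Y=3) weight 1/20
  … 4 more
Group by Y:
  weight(Y=0) = 1/30
  weight(Y=1) = 1/10
  weight(Y=2) = 2/15
  weight(Y=3) = 1/5
Total weight = 1/30 + 1/10 + 2/15 + 1/5 = 7/15
P(Y=0 | obs) = 1/30 / 7/15 = 1/14
P(Y=1 | obs) = 1/10 / 7/15 = 3/14
P(Y=2 | obs) = 2/15 / 7/15 = 2/7
P(Y=3 | obs) = 1/5 / 7/15 = 3/7

P(Y = 2 | obs) = 2/7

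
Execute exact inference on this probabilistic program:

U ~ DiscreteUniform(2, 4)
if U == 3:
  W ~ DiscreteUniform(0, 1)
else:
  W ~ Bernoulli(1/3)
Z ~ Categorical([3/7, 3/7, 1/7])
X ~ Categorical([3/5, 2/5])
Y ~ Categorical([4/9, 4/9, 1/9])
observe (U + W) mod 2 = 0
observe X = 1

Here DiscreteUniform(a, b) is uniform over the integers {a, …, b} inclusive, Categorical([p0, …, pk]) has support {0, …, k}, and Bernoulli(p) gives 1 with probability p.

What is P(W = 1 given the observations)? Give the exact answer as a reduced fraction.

P(W = 1 | obs) = 3/11

Enumerate traces; 27 have nonzero weight after conditioning:
  (U=2, W=0, Z=0, X=1, Y=0) weight 16/945
  (U=2, W=0, Z=0, X=1, Y=1) weight 16/945
  (U=2, W=0, Z=0, X=1, Y=2) weight 4/945
  (U=2, W=0, Z=1, X=1, Y=0) weight 16/945
  (U=2, W=0, Z=1, X=1, Y=1) weight 16/945
  (U=2, W=0, Z=1, X=1, Y=2) weight 4/945
  (U=2, W=0, Z=2, X=1, Y=0) weight 16/2835
  (U=2, W=0, Z=2, X=1, Y=1) weight 16/2835
  (U=3, W=1, Z=0, X=1, Y=0) weight 4/315
  … 18 more
Group by W:
  weight(W=0) = 8/45
  weight(W=1) = 1/15
Total weight = 8/45 + 1/15 = 11/45
P(W=0 | obs) = 8/45 / 11/45 = 8/11
P(W=1 | obs) = 1/15 / 11/45 = 3/11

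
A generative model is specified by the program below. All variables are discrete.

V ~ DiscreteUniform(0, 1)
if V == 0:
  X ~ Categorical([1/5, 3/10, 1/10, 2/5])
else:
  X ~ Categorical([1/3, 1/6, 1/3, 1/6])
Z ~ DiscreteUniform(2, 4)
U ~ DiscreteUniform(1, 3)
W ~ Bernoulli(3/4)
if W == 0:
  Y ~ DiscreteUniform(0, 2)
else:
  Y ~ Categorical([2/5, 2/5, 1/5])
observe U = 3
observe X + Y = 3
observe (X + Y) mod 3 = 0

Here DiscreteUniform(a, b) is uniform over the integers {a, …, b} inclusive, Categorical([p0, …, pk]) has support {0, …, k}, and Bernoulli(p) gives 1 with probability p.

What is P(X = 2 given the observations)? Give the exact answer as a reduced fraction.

Enumerate traces; 36 have nonzero weight after conditioning:
  (V=0, X=1, Z=2, U=3, W=0, Y=2) weight 1/720
  (V=0, X=1, Z=2, U=3, W=1, Y=2) weight 1/400
  (V=0, X=1, Z=3, U=3, W=0, Y=2) weight 1/720
  (V=0, X=1, Z=3, U=3, W=1, Y=2) weight 1/400
  (V=0, X=1, Z=4, U=3, W=0, Y=2) weight 1/720
  (V=0, X=1, Z=4, U=3, W=1, Y=2) weight 1/400
  (V=0, X=2, Z=2, U=3, W=0, Y=1) weight 1/2160
  (V=0, X=2, Z=2, U=3, W=1, Y=1) weight 1/600
  (V=0, X=3, Z=2, U=3, W=0, Y=0) weight 1/540
  … 27 more
Group by X:
  weight(X=1) = 49/2700
  weight(X=2) = 299/10800
  weight(X=3) = 391/10800
Total weight = 49/2700 + 299/10800 + 391/10800 = 443/5400
P(X=1 | obs) = 49/2700 / 443/5400 = 98/443
P(X=2 | obs) = 299/10800 / 443/5400 = 299/886
P(X=3 | obs) = 391/10800 / 443/5400 = 391/886

P(X = 2 | obs) = 299/886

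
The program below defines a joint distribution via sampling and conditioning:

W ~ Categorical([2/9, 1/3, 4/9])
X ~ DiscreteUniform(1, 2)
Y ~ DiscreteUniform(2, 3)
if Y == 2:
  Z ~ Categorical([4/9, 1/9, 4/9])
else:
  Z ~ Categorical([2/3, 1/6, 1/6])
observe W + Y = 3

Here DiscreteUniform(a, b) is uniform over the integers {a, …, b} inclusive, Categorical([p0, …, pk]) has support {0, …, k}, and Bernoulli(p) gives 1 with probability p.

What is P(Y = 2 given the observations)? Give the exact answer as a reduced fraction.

Enumerate traces; 12 have nonzero weight after conditioning:
  (W=0, X=1, Y=3, Z=0) weight 1/27
  (W=0, X=1, Y=3, Z=1) weight 1/108
  (W=0, X=1, Y=3, Z=2) weight 1/108
  (W=0, X=2, Y=3, Z=0) weight 1/27
  (W=0, X=2, Y=3, Z=1) weight 1/108
  (W=0, X=2, Y=3, Z=2) weight 1/108
  (W=1, X=1, Y=2, Z=0) weight 1/27
  (W=1, X=1, Y=2, Z=1) weight 1/108
  … 4 more
Group by Y:
  weight(Y=2) = 1/6
  weight(Y=3) = 1/9
Total weight = 1/6 + 1/9 = 5/18
P(Y=2 | obs) = 1/6 / 5/18 = 3/5
P(Y=3 | obs) = 1/9 / 5/18 = 2/5

P(Y = 2 | obs) = 3/5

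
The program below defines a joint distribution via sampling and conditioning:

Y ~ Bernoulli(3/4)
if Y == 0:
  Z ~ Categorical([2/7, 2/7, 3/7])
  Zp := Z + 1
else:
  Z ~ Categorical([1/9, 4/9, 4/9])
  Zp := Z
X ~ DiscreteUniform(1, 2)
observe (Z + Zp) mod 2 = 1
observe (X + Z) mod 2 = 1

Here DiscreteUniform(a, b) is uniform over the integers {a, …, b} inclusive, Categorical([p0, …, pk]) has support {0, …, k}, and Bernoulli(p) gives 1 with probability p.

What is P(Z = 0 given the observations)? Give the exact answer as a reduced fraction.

P(Z = 0 | obs) = 2/7

Enumerate traces; 3 have nonzero weight after conditioning:
  (Y=0, Z=0, X=1) weight 1/28
  (Y=0, Z=1, X=2) weight 1/28
  (Y=0, Z=2, X=1) weight 3/56
Group by Z:
  weight(Z=0) = 1/28
  weight(Z=1) = 1/28
  weight(Z=2) = 3/56
Total weight = 1/28 + 1/28 + 3/56 = 1/8
P(Z=0 | obs) = 1/28 / 1/8 = 2/7
P(Z=1 | obs) = 1/28 / 1/8 = 2/7
P(Z=2 | obs) = 3/56 / 1/8 = 3/7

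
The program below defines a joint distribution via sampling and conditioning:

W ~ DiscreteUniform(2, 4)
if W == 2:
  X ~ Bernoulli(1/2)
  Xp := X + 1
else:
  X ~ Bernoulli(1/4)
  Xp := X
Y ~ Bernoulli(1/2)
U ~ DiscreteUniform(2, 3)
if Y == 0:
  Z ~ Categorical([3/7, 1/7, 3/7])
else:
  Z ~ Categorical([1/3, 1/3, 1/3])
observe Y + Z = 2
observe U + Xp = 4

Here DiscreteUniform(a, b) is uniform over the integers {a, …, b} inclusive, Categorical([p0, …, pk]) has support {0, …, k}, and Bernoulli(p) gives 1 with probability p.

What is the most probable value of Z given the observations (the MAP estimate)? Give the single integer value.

Enumerate traces; 8 have nonzero weight after conditioning:
  (W=2, X=0, Y=0, U=3, Z=2) weight 1/56
  (W=2, X=0, Y=1, U=3, Z=1) weight 1/72
  (W=2, X=1, Y=0, U=2, Z=2) weight 1/56
  (W=2, X=1, Y=1, U=2, Z=1) weight 1/72
  (W=3, X=1, Y=0, U=3, Z=2) weight 1/112
  (W=3, X=1, Y=1, U=3, Z=1) weight 1/144
  (W=4, X=1, Y=0, U=3, Z=2) weight 1/112
  (W=4, X=1, Y=1, U=3, Z=1) weight 1/144
Group by Z:
  weight(Z=1) = 1/24
  weight(Z=2) = 3/56
Total weight = 1/24 + 3/56 = 2/21
P(Z=1 | obs) = 1/24 / 2/21 = 7/16
P(Z=2 | obs) = 3/56 / 2/21 = 9/16
argmax = 2

argmax_v P(Z = v | obs) = 2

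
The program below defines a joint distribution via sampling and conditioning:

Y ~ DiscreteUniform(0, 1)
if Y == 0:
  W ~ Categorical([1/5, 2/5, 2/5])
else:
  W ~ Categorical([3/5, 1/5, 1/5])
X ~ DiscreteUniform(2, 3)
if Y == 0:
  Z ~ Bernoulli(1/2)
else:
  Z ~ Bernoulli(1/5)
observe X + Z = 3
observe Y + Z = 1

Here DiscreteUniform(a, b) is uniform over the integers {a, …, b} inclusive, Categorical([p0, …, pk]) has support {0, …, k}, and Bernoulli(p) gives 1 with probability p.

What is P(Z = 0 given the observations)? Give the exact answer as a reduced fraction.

P(Z = 0 | obs) = 8/13

Enumerate traces; 6 have nonzero weight after conditioning:
  (Y=0, W=0, X=2, Z=1) weight 1/40
  (Y=0, W=1, X=2, Z=1) weight 1/20
  (Y=0, W=2, X=2, Z=1) weight 1/20
  (Y=1, W=0, X=3, Z=0) weight 3/25
  (Y=1, W=1, X=3, Z=0) weight 1/25
  (Y=1, W=2, X=3, Z=0) weight 1/25
Group by Z:
  weight(Z=0) = 1/5
  weight(Z=1) = 1/8
Total weight = 1/5 + 1/8 = 13/40
P(Z=0 | obs) = 1/5 / 13/40 = 8/13
P(Z=1 | obs) = 1/8 / 13/40 = 5/13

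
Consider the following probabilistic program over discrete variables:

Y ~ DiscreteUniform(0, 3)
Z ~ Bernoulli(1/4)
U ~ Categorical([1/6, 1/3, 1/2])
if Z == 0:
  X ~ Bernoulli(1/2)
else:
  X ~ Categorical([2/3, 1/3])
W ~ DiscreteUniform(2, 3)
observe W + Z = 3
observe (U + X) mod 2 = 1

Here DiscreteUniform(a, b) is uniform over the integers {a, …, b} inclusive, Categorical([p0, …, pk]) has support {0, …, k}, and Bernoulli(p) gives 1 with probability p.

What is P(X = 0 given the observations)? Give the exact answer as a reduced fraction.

P(X = 0 | obs) = 13/35

Enumerate traces; 24 have nonzero weight after conditioning:
  (Y=0, Z=0, U=0, X=1, W=3) weight 1/128
  (Y=0, Z=0, U=1, X=0, W=3) weight 1/64
  (Y=0, Z=0, U=2, X=1, W=3) weight 3/128
  (Y=0, Z=1, U=0, X=1, W=2) weight 1/576
  (Y=0, Z=1, U=1, X=0, W=2) weight 1/144
  (Y=0, Z=1, U=2, X=1, W=2) weight 1/192
  (Y=1, Z=0, U=0, X=1, W=3) weight 1/128
  (Y=1, Z=0, U=1, X=0, W=3) weight 1/64
  … 16 more
Group by X:
  weight(X=0) = 13/144
  weight(X=1) = 11/72
Total weight = 13/144 + 11/72 = 35/144
P(X=0 | obs) = 13/144 / 35/144 = 13/35
P(X=1 | obs) = 11/72 / 35/144 = 22/35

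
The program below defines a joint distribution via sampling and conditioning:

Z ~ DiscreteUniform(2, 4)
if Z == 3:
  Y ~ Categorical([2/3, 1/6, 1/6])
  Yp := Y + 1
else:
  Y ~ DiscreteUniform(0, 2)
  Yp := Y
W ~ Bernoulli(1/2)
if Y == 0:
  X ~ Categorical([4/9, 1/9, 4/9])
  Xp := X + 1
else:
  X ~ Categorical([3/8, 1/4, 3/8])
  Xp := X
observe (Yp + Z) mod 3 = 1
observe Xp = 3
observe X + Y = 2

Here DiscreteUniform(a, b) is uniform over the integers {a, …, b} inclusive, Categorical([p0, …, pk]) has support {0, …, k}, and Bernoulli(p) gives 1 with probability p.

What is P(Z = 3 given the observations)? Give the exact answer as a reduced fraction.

Enumerate traces; 4 have nonzero weight after conditioning:
  (Z=3, Y=0, W=0, X=2) weight 4/81
  (Z=3, Y=0, W=1, X=2) weight 4/81
  (Z=4, Y=0, W=0, X=2) weight 2/81
  (Z=4, Y=0, W=1, X=2) weight 2/81
Group by Z:
  weight(Z=3) = 8/81
  weight(Z=4) = 4/81
Total weight = 8/81 + 4/81 = 4/27
P(Z=3 | obs) = 8/81 / 4/27 = 2/3
P(Z=4 | obs) = 4/81 / 4/27 = 1/3

P(Z = 3 | obs) = 2/3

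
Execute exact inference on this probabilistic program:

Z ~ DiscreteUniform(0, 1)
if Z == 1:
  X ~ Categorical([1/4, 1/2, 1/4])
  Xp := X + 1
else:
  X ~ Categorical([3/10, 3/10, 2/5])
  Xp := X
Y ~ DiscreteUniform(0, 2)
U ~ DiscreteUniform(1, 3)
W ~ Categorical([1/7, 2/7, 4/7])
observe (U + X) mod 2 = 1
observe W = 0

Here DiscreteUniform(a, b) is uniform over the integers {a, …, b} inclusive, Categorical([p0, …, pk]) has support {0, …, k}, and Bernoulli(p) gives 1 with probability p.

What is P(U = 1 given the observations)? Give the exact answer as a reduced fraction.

P(U = 1 | obs) = 3/8

Enumerate traces; 30 have nonzero weight after conditioning:
  (Z=0, X=0, Y=0, U=1, W=0) weight 1/420
  (Z=0, X=0, Y=0, U=3, W=0) weight 1/420
  (Z=0, X=0, Y=1, U=1, W=0) weight 1/420
  (Z=0, X=0, Y=1, U=3, W=0) weight 1/420
  (Z=0, X=0, Y=2, U=1, W=0) weight 1/420
  (Z=0, X=0, Y=2, U=3, W=0) weight 1/420
  (Z=0, X=1, Y=0, U=2, W=0) weight 1/420
  (Z=0, X=1, Y=1, U=2, W=0) weight 1/420
  … 22 more
Group by U:
  weight(U=1) = 1/35
  weight(U=2) = 2/105
  weight(U=3) = 1/35
Total weight = 1/35 + 2/105 + 1/35 = 8/105
P(U=1 | obs) = 1/35 / 8/105 = 3/8
P(U=2 | obs) = 2/105 / 8/105 = 1/4
P(U=3 | obs) = 1/35 / 8/105 = 3/8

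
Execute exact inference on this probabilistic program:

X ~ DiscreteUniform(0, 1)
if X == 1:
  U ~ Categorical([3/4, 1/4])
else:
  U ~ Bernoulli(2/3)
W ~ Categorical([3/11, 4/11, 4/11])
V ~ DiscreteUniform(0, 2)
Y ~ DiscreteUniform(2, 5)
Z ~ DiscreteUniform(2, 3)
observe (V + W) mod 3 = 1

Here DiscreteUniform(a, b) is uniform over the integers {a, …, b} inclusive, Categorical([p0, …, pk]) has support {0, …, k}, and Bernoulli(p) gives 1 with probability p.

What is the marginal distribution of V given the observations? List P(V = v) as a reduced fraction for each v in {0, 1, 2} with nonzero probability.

P(V=0) = 4/11, P(V=1) = 3/11, P(V=2) = 4/11

Enumerate traces; 96 have nonzero weight after conditioning:
  (X=0, U=0, W=0, V=1, Y=2, Z=2) weight 1/528
  (X=0, U=0, W=0, V=1, Y=2, Z=3) weight 1/528
  (X=0, U=0, W=0, V=1, Y=3, Z=2) weight 1/528
  (X=0, U=0, W=0, V=1, Y=3, Z=3) weight 1/528
  (X=0, U=0, W=0, V=1, Y=4, Z=2) weight 1/528
  (X=0, U=0, W=0, V=1, Y=4, Z=3) weight 1/528
  (X=0, U=0, W=0, V=1, Y=5, Z=2) weight 1/528
  (X=0, U=0, W=0, V=1, Y=5, Z=3) weight 1/528
  (X=0, U=0, W=1, V=0, Y=2, Z=2) weight 1/396
  (X=0, U=0, W=2, V=2, Y=2, Z=2) weight 1/396
  … 86 more
Group by V:
  weight(V=0) = 4/33
  weight(V=1) = 1/11
  weight(V=2) = 4/33
Total weight = 4/33 + 1/11 + 4/33 = 1/3
P(V=0 | obs) = 4/33 / 1/3 = 4/11
P(V=1 | obs) = 1/11 / 1/3 = 3/11
P(V=2 | obs) = 4/33 / 1/3 = 4/11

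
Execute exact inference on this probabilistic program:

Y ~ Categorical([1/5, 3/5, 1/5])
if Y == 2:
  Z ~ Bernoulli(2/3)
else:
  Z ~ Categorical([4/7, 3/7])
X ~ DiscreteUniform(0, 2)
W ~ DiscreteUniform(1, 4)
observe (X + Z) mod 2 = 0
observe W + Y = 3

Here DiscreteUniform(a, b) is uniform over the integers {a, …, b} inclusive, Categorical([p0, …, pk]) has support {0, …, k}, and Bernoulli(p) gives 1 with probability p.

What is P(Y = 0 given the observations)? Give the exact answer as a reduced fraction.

Enumerate traces; 9 have nonzero weight after conditioning:
  (Y=0, Z=0, X=0, W=3) weight 1/105
  (Y=0, Z=0, X=2, W=3) weight 1/105
  (Y=0, Z=1, X=1, W=3) weight 1/140
  (Y=1, Z=0, X=0, W=2) weight 1/35
  (Y=1, Z=0, X=2, W=2) weight 1/35
  (Y=1, Z=1, X=1, W=2) weight 3/140
  (Y=2, Z=0, X=0, W=1) weight 1/180
  (Y=2, Z=0, X=2, W=1) weight 1/180
  … 1 more
Group by Y:
  weight(Y=0) = 11/420
  weight(Y=1) = 11/140
  weight(Y=2) = 1/45
Total weight = 11/420 + 11/140 + 1/45 = 8/63
P(Y=0 | obs) = 11/420 / 8/63 = 33/160
P(Y=1 | obs) = 11/140 / 8/63 = 99/160
P(Y=2 | obs) = 1/45 / 8/63 = 7/40

P(Y = 0 | obs) = 33/160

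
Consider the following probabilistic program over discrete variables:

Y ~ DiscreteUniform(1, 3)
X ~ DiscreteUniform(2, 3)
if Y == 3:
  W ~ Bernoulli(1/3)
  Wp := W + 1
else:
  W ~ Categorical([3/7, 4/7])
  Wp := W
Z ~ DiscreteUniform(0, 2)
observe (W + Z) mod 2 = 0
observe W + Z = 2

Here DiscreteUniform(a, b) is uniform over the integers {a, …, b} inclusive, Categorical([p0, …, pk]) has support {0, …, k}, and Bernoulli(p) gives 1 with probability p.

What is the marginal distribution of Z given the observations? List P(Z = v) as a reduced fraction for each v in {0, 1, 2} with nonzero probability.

P(Z=1) = 31/63, P(Z=2) = 32/63

Enumerate traces; 12 have nonzero weight after conditioning:
  (Y=1, X=2, W=0, Z=2) weight 1/42
  (Y=1, X=2, W=1, Z=1) weight 2/63
  (Y=1, X=3, W=0, Z=2) weight 1/42
  (Y=1, X=3, W=1, Z=1) weight 2/63
  (Y=2, X=2, W=0, Z=2) weight 1/42
  (Y=2, X=2, W=1, Z=1) weight 2/63
  (Y=2, X=3, W=0, Z=2) weight 1/42
  (Y=2, X=3, W=1, Z=1) weight 2/63
  … 4 more
Group by Z:
  weight(Z=1) = 31/189
  weight(Z=2) = 32/189
Total weight = 31/189 + 32/189 = 1/3
P(Z=1 | obs) = 31/189 / 1/3 = 31/63
P(Z=2 | obs) = 32/189 / 1/3 = 32/63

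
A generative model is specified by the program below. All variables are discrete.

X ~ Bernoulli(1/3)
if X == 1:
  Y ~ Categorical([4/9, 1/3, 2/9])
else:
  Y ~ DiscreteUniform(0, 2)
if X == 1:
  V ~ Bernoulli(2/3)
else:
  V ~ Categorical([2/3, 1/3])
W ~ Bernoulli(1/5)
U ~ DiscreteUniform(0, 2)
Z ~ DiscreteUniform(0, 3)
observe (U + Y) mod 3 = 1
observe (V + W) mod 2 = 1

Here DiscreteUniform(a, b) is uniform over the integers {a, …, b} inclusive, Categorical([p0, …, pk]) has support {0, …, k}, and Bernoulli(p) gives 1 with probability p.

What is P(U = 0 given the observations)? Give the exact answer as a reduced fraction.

P(U = 0 | obs) = 1/3

Enumerate traces; 48 have nonzero weight after conditioning:
  (X=0, Y=0, V=0, W=1, U=1, Z=0) weight 1/405
  (X=0, Y=0, V=0, W=1, U=1, Z=1) weight 1/405
  (X=0, Y=0, V=0, W=1, U=1, Z=2) weight 1/405
  (X=0, Y=0, V=0, W=1, U=1, Z=3) weight 1/405
  (X=0, Y=0, V=1, W=0, U=1, Z=0) weight 2/405
  (X=0, Y=0, V=1, W=0, U=1, Z=1) weight 2/405
  (X=0, Y=0, V=1, W=0, U=1, Z=2) weight 2/405
  (X=0, Y=0, V=1, W=0, U=1, Z=3) weight 2/405
  (X=0, Y=1, V=0, W=1, U=0, Z=0) weight 1/405
  (X=0, Y=2, V=0, W=1, U=2, Z=0) weight 1/405
  … 38 more
Group by U:
  weight(U=0) = 7/135
  weight(U=1) = 8/135
  weight(U=2) = 2/45
Total weight = 7/135 + 8/135 + 2/45 = 7/45
P(U=0 | obs) = 7/135 / 7/45 = 1/3
P(U=1 | obs) = 8/135 / 7/45 = 8/21
P(U=2 | obs) = 2/45 / 7/45 = 2/7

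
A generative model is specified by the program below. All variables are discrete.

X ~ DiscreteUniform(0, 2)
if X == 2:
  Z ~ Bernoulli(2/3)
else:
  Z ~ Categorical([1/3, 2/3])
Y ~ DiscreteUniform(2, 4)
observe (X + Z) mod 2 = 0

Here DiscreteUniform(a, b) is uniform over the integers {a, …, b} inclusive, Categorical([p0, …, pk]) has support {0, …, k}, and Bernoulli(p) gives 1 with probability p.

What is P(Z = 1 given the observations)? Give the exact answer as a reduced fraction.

P(Z = 1 | obs) = 1/2

Enumerate traces; 9 have nonzero weight after conditioning:
  (X=0, Z=0, Y=2) weight 1/27
  (X=0, Z=0, Y=3) weight 1/27
  (X=0, Z=0, Y=4) weight 1/27
  (X=1, Z=1, Y=2) weight 2/27
  (X=1, Z=1, Y=3) weight 2/27
  (X=1, Z=1, Y=4) weight 2/27
  (X=2, Z=0, Y=2) weight 1/27
  (X=2, Z=0, Y=3) weight 1/27
  … 1 more
Group by Z:
  weight(Z=0) = 2/9
  weight(Z=1) = 2/9
Total weight = 2/9 + 2/9 = 4/9
P(Z=0 | obs) = 2/9 / 4/9 = 1/2
P(Z=1 | obs) = 2/9 / 4/9 = 1/2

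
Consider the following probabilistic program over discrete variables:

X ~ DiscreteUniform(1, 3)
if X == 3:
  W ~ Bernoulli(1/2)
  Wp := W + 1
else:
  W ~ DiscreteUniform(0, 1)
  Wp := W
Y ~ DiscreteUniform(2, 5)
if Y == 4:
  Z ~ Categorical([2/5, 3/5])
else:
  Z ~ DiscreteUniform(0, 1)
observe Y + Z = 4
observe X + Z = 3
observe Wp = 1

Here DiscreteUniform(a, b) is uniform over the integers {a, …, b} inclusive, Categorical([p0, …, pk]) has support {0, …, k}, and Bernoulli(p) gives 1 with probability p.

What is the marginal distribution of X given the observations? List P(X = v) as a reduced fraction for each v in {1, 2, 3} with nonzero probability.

P(X=2) = 5/9, P(X=3) = 4/9

Enumerate traces; 2 have nonzero weight after conditioning:
  (X=2, W=1, Y=3, Z=1) weight 1/48
  (X=3, W=0, Y=4, Z=0) weight 1/60
Group by X:
  weight(X=2) = 1/48
  weight(X=3) = 1/60
Total weight = 1/48 + 1/60 = 3/80
P(X=2 | obs) = 1/48 / 3/80 = 5/9
P(X=3 | obs) = 1/60 / 3/80 = 4/9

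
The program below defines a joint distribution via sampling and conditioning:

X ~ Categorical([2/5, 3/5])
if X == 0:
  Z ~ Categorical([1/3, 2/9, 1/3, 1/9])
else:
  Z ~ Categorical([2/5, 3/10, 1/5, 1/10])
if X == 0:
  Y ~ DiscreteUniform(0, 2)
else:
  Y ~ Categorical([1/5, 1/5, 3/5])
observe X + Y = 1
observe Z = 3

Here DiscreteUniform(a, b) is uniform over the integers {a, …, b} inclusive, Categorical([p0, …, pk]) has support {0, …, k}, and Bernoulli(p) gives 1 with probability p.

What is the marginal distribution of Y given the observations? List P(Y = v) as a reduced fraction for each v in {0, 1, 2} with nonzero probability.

Enumerate traces; 2 have nonzero weight after conditioning:
  (X=0, Z=3, Y=1) weight 2/135
  (X=1, Z=3, Y=0) weight 3/250
Group by Y:
  weight(Y=0) = 3/250
  weight(Y=1) = 2/135
Total weight = 3/250 + 2/135 = 181/6750
P(Y=0 | obs) = 3/250 / 181/6750 = 81/181
P(Y=1 | obs) = 2/135 / 181/6750 = 100/181

P(Y=0) = 81/181, P(Y=1) = 100/181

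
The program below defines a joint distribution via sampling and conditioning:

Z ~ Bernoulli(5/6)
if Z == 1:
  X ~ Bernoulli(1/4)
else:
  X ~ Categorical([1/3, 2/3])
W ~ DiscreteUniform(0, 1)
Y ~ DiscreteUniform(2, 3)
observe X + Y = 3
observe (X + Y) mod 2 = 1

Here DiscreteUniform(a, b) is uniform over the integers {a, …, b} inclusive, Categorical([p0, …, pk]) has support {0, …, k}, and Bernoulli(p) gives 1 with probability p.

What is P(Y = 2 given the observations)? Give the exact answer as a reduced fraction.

P(Y = 2 | obs) = 23/72

Enumerate traces; 8 have nonzero weight after conditioning:
  (Z=0, X=0, W=0, Y=3) weight 1/72
  (Z=0, X=0, W=1, Y=3) weight 1/72
  (Z=0, X=1, W=0, Y=2) weight 1/36
  (Z=0, X=1, W=1, Y=2) weight 1/36
  (Z=1, X=0, W=0, Y=3) weight 5/32
  (Z=1, X=0, W=1, Y=3) weight 5/32
  (Z=1, X=1, W=0, Y=2) weight 5/96
  (Z=1, X=1, W=1, Y=2) weight 5/96
Group by Y:
  weight(Y=2) = 23/144
  weight(Y=3) = 49/144
Total weight = 23/144 + 49/144 = 1/2
P(Y=2 | obs) = 23/144 / 1/2 = 23/72
P(Y=3 | obs) = 49/144 / 1/2 = 49/72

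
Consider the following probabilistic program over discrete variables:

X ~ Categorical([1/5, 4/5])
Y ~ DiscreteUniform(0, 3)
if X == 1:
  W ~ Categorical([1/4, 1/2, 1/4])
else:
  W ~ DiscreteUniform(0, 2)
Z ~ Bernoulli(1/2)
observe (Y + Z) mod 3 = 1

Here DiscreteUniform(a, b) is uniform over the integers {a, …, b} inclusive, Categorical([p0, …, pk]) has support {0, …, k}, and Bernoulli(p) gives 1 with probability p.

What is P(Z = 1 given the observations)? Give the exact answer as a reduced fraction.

Enumerate traces; 18 have nonzero weight after conditioning:
  (X=0, Y=0, W=0, Z=1) weight 1/120
  (X=0, Y=0, W=1, Z=1) weight 1/120
  (X=0, Y=0, W=2, Z=1) weight 1/120
  (X=0, Y=1, W=0, Z=0) weight 1/120
  (X=0, Y=1, W=1, Z=0) weight 1/120
  (X=0, Y=1, W=2, Z=0) weight 1/120
  (X=0, Y=3, W=0, Z=1) weight 1/120
  (X=0, Y=3, W=1, Z=1) weight 1/120
  … 10 more
Group by Z:
  weight(Z=0) = 1/8
  weight(Z=1) = 1/4
Total weight = 1/8 + 1/4 = 3/8
P(Z=0 | obs) = 1/8 / 3/8 = 1/3
P(Z=1 | obs) = 1/4 / 3/8 = 2/3

P(Z = 1 | obs) = 2/3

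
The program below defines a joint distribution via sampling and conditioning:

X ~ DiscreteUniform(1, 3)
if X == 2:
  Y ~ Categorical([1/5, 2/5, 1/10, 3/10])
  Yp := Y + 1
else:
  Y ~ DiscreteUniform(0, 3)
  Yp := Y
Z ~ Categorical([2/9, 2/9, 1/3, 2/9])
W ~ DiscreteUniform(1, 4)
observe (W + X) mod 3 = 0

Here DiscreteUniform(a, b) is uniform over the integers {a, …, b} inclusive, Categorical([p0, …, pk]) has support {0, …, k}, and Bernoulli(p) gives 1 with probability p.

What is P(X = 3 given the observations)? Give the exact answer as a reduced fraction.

Enumerate traces; 64 have nonzero weight after conditioning:
  (X=1, Y=0, Z=0, W=2) weight 1/216
  (X=1, Y=0, Z=1, W=2) weight 1/216
  (X=1, Y=0, Z=2, W=2) weight 1/144
  (X=1, Y=0, Z=3, W=2) weight 1/216
  (X=1, Y=1, Z=0, W=2) weight 1/216
  (X=1, Y=1, Z=1, W=2) weight 1/216
  (X=1, Y=1, Z=2, W=2) weight 1/144
  (X=1, Y=1, Z=3, W=2) weight 1/216
  (X=2, Y=0, Z=0, W=1) weight 1/270
  (X=3, Y=0, Z=0, W=3) weight 1/216
  … 54 more
Group by X:
  weight(X=1) = 1/12
  weight(X=2) = 1/6
  weight(X=3) = 1/12
Total weight = 1/12 + 1/6 + 1/12 = 1/3
P(X=1 | obs) = 1/12 / 1/3 = 1/4
P(X=2 | obs) = 1/6 / 1/3 = 1/2
P(X=3 | obs) = 1/12 / 1/3 = 1/4

P(X = 3 | obs) = 1/4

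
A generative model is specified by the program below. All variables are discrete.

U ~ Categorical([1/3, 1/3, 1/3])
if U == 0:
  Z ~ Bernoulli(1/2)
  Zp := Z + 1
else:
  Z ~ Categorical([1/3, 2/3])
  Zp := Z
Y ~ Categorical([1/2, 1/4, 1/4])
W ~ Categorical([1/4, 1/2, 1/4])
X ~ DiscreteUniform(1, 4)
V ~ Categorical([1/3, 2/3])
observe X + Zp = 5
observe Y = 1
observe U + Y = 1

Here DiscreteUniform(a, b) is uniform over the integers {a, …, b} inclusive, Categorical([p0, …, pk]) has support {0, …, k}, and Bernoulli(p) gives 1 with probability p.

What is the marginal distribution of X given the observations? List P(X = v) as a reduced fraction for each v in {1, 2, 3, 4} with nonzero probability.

Enumerate traces; 12 have nonzero weight after conditioning:
  (U=0, Z=0, Y=1, W=0, X=4, V=0) weight 1/1152
  (U=0, Z=0, Y=1, W=0, X=4, V=1) weight 1/576
  (U=0, Z=0, Y=1, W=1, X=4, V=0) weight 1/576
  (U=0, Z=0, Y=1, W=1, X=4, V=1) weight 1/288
  (U=0, Z=0, Y=1, W=2, X=4, V=0) weight 1/1152
  (U=0, Z=0, Y=1, W=2, X=4, V=1) weight 1/576
  (U=0, Z=1, Y=1, W=0, X=3, V=0) weight 1/1152
  (U=0, Z=1, Y=1, W=0, X=3, V=1) weight 1/576
  … 4 more
Group by X:
  weight(X=3) = 1/96
  weight(X=4) = 1/96
Total weight = 1/96 + 1/96 = 1/48
P(X=3 | obs) = 1/96 / 1/48 = 1/2
P(X=4 | obs) = 1/96 / 1/48 = 1/2

P(X=3) = 1/2, P(X=4) = 1/2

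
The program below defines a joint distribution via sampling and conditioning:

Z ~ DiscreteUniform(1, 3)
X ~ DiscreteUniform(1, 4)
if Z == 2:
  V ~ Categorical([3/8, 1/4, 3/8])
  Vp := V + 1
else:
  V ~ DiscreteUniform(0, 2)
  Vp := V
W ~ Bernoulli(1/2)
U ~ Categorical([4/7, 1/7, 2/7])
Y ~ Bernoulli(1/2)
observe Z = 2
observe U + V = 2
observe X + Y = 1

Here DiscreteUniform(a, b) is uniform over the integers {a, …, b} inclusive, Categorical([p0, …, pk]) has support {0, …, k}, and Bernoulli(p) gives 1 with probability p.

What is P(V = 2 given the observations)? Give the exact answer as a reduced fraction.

P(V = 2 | obs) = 3/5

Enumerate traces; 6 have nonzero weight after conditioning:
  (Z=2, X=1, V=0, W=0, U=2, Y=0) weight 1/448
  (Z=2, X=1, V=0, W=1, U=2, Y=0) weight 1/448
  (Z=2, X=1, V=1, W=0, U=1, Y=0) weight 1/1344
  (Z=2, X=1, V=1, W=1, U=1, Y=0) weight 1/1344
  (Z=2, X=1, V=2, W=0, U=0, Y=0) weight 1/224
  (Z=2, X=1, V=2, W=1, U=0, Y=0) weight 1/224
Group by V:
  weight(V=0) = 1/224
  weight(V=1) = 1/672
  weight(V=2) = 1/112
Total weight = 1/224 + 1/672 + 1/112 = 5/336
P(V=0 | obs) = 1/224 / 5/336 = 3/10
P(V=1 | obs) = 1/672 / 5/336 = 1/10
P(V=2 | obs) = 1/112 / 5/336 = 3/5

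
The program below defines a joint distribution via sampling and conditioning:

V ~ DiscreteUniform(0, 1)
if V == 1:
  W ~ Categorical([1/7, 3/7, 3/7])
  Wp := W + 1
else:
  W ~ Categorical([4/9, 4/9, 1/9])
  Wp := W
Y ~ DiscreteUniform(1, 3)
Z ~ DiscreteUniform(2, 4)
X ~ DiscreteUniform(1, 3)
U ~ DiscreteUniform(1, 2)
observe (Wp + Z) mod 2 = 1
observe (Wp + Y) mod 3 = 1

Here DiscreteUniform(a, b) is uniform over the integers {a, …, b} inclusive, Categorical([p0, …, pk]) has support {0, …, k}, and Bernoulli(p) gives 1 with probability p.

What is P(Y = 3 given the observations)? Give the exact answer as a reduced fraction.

P(Y = 3 | obs) = 37/95

Enumerate traces; 54 have nonzero weight after conditioning:
  (V=0, W=0, Y=1, Z=3, X=1, U=1) weight 1/243
  (V=0, W=0, Y=1, Z=3, X=1, U=2) weight 1/243
  (V=0, W=0, Y=1, Z=3, X=2, U=1) weight 1/243
  (V=0, W=0, Y=1, Z=3, X=2, U=2) weight 1/243
  (V=0, W=0, Y=1, Z=3, X=3, U=1) weight 1/243
  (V=0, W=0, Y=1, Z=3, X=3, U=2) weight 1/243
  (V=0, W=1, Y=3, Z=2, X=1, U=1) weight 1/243
  (V=0, W=1, Y=3, Z=2, X=1, U=2) weight 1/243
  (V=0, W=2, Y=2, Z=3, X=1, U=1) weight 1/972
  … 45 more
Group by Y:
  weight(Y=1) = 41/567
  weight(Y=2) = 17/567
  weight(Y=3) = 37/567
Total weight = 41/567 + 17/567 + 37/567 = 95/567
P(Y=1 | obs) = 41/567 / 95/567 = 41/95
P(Y=2 | obs) = 17/567 / 95/567 = 17/95
P(Y=3 | obs) = 37/567 / 95/567 = 37/95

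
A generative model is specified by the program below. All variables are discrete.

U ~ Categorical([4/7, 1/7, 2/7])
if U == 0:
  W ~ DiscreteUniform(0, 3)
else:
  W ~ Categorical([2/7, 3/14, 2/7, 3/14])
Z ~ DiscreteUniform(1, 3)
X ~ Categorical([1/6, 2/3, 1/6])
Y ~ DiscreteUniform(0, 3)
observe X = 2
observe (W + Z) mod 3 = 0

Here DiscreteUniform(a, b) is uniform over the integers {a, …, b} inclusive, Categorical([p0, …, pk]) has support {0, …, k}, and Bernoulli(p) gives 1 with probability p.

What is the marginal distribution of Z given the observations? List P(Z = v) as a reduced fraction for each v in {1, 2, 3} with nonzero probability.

Enumerate traces; 48 have nonzero weight after conditioning:
  (U=0, W=0, Z=3, X=2, Y=0) weight 1/504
  (U=0, W=0, Z=3, X=2, Y=1) weight 1/504
  (U=0, W=0, Z=3, X=2, Y=2) weight 1/504
  (U=0, W=0, Z=3, X=2, Y=3) weight 1/504
  (U=0, W=1, Z=2, X=2, Y=0) weight 1/504
  (U=0, W=1, Z=2, X=2, Y=1) weight 1/504
  (U=0, W=1, Z=2, X=2, Y=2) weight 1/504
  (U=0, W=1, Z=2, X=2, Y=3) weight 1/504
  (U=0, W=2, Z=1, X=2, Y=0) weight 1/504
  … 39 more
Group by Z:
  weight(Z=1) = 13/882
  weight(Z=2) = 23/1764
  weight(Z=3) = 1/36
Total weight = 13/882 + 23/1764 + 1/36 = 1/18
P(Z=1 | obs) = 13/882 / 1/18 = 13/49
P(Z=2 | obs) = 23/1764 / 1/18 = 23/98
P(Z=3 | obs) = 1/36 / 1/18 = 1/2

P(Z=1) = 13/49, P(Z=2) = 23/98, P(Z=3) = 1/2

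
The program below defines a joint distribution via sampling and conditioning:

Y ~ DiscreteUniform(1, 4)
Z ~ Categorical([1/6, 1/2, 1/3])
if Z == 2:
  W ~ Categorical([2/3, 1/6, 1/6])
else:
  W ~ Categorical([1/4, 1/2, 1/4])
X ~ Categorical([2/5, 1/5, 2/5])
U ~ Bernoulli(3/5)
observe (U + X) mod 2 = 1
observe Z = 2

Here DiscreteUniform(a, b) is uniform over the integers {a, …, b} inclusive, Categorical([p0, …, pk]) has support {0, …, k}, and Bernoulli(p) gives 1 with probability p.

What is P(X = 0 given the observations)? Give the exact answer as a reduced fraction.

P(X = 0 | obs) = 3/7

Enumerate traces; 36 have nonzero weight after conditioning:
  (Y=1, Z=2, W=0, X=0, U=1) weight 1/75
  (Y=1, Z=2, W=0, X=1, U=0) weight 1/225
  (Y=1, Z=2, W=0, X=2, U=1) weight 1/75
  (Y=1, Z=2, W=1, X=0, U=1) weight 1/300
  (Y=1, Z=2, W=1, X=1, U=0) weight 1/900
  (Y=1, Z=2, W=1, X=2, U=1) weight 1/300
  (Y=1, Z=2, W=2, X=0, U=1) weight 1/300
  (Y=1, Z=2, W=2, X=1, U=0) weight 1/900
  … 28 more
Group by X:
  weight(X=0) = 2/25
  weight(X=1) = 2/75
  weight(X=2) = 2/25
Total weight = 2/25 + 2/75 + 2/25 = 14/75
P(X=0 | obs) = 2/25 / 14/75 = 3/7
P(X=1 | obs) = 2/75 / 14/75 = 1/7
P(X=2 | obs) = 2/25 / 14/75 = 3/7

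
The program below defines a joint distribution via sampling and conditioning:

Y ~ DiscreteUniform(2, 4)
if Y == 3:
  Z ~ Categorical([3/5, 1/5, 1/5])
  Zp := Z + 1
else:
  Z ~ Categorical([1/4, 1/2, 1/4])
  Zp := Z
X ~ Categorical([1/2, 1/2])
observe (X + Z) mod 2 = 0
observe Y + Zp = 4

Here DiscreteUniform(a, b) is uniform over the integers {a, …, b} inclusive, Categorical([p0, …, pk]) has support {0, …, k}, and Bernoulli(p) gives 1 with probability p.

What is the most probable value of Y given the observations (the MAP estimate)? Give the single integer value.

argmax_v P(Y = v | obs) = 3

Enumerate traces; 3 have nonzero weight after conditioning:
  (Y=2, Z=2, X=0) weight 1/24
  (Y=3, Z=0, X=0) weight 1/10
  (Y=4, Z=0, X=0) weight 1/24
Group by Y:
  weight(Y=2) = 1/24
  weight(Y=3) = 1/10
  weight(Y=4) = 1/24
Total weight = 1/24 + 1/10 + 1/24 = 11/60
P(Y=2 | obs) = 1/24 / 11/60 = 5/22
P(Y=3 | obs) = 1/10 / 11/60 = 6/11
P(Y=4 | obs) = 1/24 / 11/60 = 5/22
argmax = 3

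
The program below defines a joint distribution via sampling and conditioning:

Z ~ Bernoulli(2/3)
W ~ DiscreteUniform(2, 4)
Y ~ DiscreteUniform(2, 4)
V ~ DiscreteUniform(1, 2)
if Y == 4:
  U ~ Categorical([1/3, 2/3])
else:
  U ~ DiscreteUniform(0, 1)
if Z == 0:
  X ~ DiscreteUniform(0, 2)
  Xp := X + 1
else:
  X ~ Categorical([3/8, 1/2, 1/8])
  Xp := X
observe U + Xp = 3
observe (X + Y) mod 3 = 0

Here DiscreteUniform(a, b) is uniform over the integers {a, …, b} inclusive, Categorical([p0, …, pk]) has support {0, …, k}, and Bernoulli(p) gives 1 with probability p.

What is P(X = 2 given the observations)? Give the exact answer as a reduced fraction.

Enumerate traces; 18 have nonzero weight after conditioning:
  (Z=0, W=2, Y=2, V=1, U=1, X=1) weight 1/324
  (Z=0, W=2, Y=2, V=2, U=1, X=1) weight 1/324
  (Z=0, W=2, Y=4, V=1, U=0, X=2) weight 1/486
  (Z=0, W=2, Y=4, V=2, U=0, X=2) weight 1/486
  (Z=0, W=3, Y=2, V=1, U=1, X=1) weight 1/324
  (Z=0, W=3, Y=2, V=2, U=1, X=1) weight 1/324
  (Z=0, W=3, Y=4, V=1, U=0, X=2) weight 1/486
  (Z=0, W=3, Y=4, V=2, U=0, X=2) weight 1/486
  … 10 more
Group by X:
  weight(X=1) = 1/54
  weight(X=2) = 5/162
Total weight = 1/54 + 5/162 = 4/81
P(X=1 | obs) = 1/54 / 4/81 = 3/8
P(X=2 | obs) = 5/162 / 4/81 = 5/8

P(X = 2 | obs) = 5/8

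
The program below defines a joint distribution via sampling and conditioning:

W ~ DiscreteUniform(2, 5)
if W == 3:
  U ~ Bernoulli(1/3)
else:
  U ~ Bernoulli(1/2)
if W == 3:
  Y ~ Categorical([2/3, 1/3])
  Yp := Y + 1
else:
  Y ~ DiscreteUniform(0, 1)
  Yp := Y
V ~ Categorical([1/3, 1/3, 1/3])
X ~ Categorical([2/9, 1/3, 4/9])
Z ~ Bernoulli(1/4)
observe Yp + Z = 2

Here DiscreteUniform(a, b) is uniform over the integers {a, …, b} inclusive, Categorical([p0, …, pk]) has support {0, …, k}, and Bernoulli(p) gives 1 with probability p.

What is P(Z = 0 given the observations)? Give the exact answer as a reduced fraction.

P(Z = 0 | obs) = 6/19

Enumerate traces; 90 have nonzero weight after conditioning:
  (W=2, U=0, Y=1, V=0, X=0, Z=1) weight 1/864
  (W=2, U=0, Y=1, V=0, X=1, Z=1) weight 1/576
  (W=2, U=0, Y=1, V=0, X=2, Z=1) weight 1/432
  (W=2, U=0, Y=1, V=1, X=0, Z=1) weight 1/864
  (W=2, U=0, Y=1, V=1, X=1, Z=1) weight 1/576
  (W=2, U=0, Y=1, V=1, X=2, Z=1) weight 1/432
  (W=2, U=0, Y=1, V=2, X=0, Z=1) weight 1/864
  (W=2, U=0, Y=1, V=2, X=1, Z=1) weight 1/576
  (W=3, U=0, Y=1, V=0, X=0, Z=0) weight 1/324
  … 81 more
Group by Z:
  weight(Z=0) = 1/16
  weight(Z=1) = 13/96
Total weight = 1/16 + 13/96 = 19/96
P(Z=0 | obs) = 1/16 / 19/96 = 6/19
P(Z=1 | obs) = 13/96 / 19/96 = 13/19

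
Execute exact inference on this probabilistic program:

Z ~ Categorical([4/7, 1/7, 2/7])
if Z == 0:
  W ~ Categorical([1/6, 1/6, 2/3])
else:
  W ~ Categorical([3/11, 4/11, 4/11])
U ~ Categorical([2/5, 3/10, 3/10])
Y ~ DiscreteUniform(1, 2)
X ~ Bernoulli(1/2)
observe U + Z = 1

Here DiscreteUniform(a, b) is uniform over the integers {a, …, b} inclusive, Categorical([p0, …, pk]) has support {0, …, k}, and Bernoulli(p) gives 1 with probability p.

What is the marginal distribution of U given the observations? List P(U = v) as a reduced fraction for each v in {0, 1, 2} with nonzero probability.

Enumerate traces; 24 have nonzero weight after conditioning:
  (Z=0, W=0, U=1, Y=1, X=0) weight 1/140
  (Z=0, W=0, U=1, Y=1, X=1) weight 1/140
  (Z=0, W=0, U=1, Y=2, X=0) weight 1/140
  (Z=0, W=0, U=1, Y=2, X=1) weight 1/140
  (Z=0, W=1, U=1, Y=1, X=0) weight 1/140
  (Z=0, W=1, U=1, Y=1, X=1) weight 1/140
  (Z=0, W=1, U=1, Y=2, X=0) weight 1/140
  (Z=0, W=1, U=1, Y=2, X=1) weight 1/140
  (Z=1, W=0, U=0, Y=1, X=0) weight 3/770
  … 15 more
Group by U:
  weight(U=0) = 2/35
  weight(U=1) = 6/35
Total weight = 2/35 + 6/35 = 8/35
P(U=0 | obs) = 2/35 / 8/35 = 1/4
P(U=1 | obs) = 6/35 / 8/35 = 3/4

P(U=0) = 1/4, P(U=1) = 3/4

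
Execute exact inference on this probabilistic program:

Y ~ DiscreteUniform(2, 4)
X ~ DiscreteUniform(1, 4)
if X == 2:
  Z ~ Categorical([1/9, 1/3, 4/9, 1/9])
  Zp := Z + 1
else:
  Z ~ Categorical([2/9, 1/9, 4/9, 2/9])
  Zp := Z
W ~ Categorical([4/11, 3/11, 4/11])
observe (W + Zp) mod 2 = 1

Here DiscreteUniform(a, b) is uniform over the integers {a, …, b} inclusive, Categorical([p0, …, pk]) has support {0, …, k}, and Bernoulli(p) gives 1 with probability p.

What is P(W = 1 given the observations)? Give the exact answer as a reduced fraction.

Enumerate traces; 72 have nonzero weight after conditioning:
  (Y=2, X=1, Z=0, W=1) weight 1/198
  (Y=2, X=1, Z=1, W=0) weight 1/297
  (Y=2, X=1, Z=1, W=2) weight 1/297
  (Y=2, X=1, Z=2, W=1) weight 1/99
  (Y=2, X=1, Z=3, W=0) weight 2/297
  (Y=2, X=1, Z=3, W=2) weight 2/297
  (Y=2, X=2, Z=0, W=0) weight 1/297
  (Y=2, X=2, Z=0, W=2) weight 1/297
  … 64 more
Group by W:
  weight(W=0) = 14/99
  weight(W=1) = 1/6
  weight(W=2) = 14/99
Total weight = 14/99 + 1/6 + 14/99 = 89/198
P(W=0 | obs) = 14/99 / 89/198 = 28/89
P(W=1 | obs) = 1/6 / 89/198 = 33/89
P(W=2 | obs) = 14/99 / 89/198 = 28/89

P(W = 1 | obs) = 33/89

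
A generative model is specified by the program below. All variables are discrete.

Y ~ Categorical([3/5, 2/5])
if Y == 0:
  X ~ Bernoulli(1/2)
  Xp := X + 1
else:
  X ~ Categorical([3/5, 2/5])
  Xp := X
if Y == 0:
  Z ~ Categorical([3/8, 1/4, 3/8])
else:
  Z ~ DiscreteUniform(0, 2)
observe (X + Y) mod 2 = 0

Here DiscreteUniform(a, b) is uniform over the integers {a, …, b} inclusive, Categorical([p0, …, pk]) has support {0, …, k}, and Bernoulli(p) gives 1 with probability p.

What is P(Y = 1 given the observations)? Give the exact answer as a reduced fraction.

Enumerate traces; 6 have nonzero weight after conditioning:
  (Y=0, X=0, Z=0) weight 9/80
  (Y=0, X=0, Z=1) weight 3/40
  (Y=0, X=0, Z=2) weight 9/80
  (Y=1, X=1, Z=0) weight 4/75
  (Y=1, X=1, Z=1) weight 4/75
  (Y=1, X=1, Z=2) weight 4/75
Group by Y:
  weight(Y=0) = 3/10
  weight(Y=1) = 4/25
Total weight = 3/10 + 4/25 = 23/50
P(Y=0 | obs) = 3/10 / 23/50 = 15/23
P(Y=1 | obs) = 4/25 / 23/50 = 8/23

P(Y = 1 | obs) = 8/23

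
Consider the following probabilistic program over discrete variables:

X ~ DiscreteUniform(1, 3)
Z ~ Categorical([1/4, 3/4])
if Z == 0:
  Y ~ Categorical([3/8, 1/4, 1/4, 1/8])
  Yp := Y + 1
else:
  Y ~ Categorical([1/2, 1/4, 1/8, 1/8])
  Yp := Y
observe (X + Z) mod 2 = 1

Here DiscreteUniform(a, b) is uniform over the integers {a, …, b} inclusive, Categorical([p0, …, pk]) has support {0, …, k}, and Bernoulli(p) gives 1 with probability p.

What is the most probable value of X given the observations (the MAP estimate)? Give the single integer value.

Enumerate traces; 12 have nonzero weight after conditioning:
  (X=1, Z=0, Y=0) weight 1/32
  (X=1, Z=0, Y=1) weight 1/48
  (X=1, Z=0, Y=2) weight 1/48
  (X=1, Z=0, Y=3) weight 1/96
  (X=2, Z=1, Y=0) weight 1/8
  (X=2, Z=1, Y=1) weight 1/16
  (X=2, Z=1, Y=2) weight 1/32
  (X=2, Z=1, Y=3) weight 1/32
  (X=3, Z=0, Y=0) weight 1/32
  … 3 more
Group by X:
  weight(X=1) = 1/12
  weight(X=2) = 1/4
  weight(X=3) = 1/12
Total weight = 1/12 + 1/4 + 1/12 = 5/12
P(X=1 | obs) = 1/12 / 5/12 = 1/5
P(X=2 | obs) = 1/4 / 5/12 = 3/5
P(X=3 | obs) = 1/12 / 5/12 = 1/5
argmax = 2

argmax_v P(X = v | obs) = 2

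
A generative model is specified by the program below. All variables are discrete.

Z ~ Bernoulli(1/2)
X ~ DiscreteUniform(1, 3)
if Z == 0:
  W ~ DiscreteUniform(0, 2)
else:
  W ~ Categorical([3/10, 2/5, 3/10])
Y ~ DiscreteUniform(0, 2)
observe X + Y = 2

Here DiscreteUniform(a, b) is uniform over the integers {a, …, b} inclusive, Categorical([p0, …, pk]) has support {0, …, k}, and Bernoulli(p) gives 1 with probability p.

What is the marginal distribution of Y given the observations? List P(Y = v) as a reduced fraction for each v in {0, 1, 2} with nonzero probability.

Enumerate traces; 12 have nonzero weight after conditioning:
  (Z=0, X=1, W=0, Y=1) weight 1/54
  (Z=0, X=1, W=1, Y=1) weight 1/54
  (Z=0, X=1, W=2, Y=1) weight 1/54
  (Z=0, X=2, W=0, Y=0) weight 1/54
  (Z=0, X=2, W=1, Y=0) weight 1/54
  (Z=0, X=2, W=2, Y=0) weight 1/54
  (Z=1, X=1, W=0, Y=1) weight 1/60
  (Z=1, X=1, W=1, Y=1) weight 1/45
  … 4 more
Group by Y:
  weight(Y=0) = 1/9
  weight(Y=1) = 1/9
Total weight = 1/9 + 1/9 = 2/9
P(Y=0 | obs) = 1/9 / 2/9 = 1/2
P(Y=1 | obs) = 1/9 / 2/9 = 1/2

P(Y=0) = 1/2, P(Y=1) = 1/2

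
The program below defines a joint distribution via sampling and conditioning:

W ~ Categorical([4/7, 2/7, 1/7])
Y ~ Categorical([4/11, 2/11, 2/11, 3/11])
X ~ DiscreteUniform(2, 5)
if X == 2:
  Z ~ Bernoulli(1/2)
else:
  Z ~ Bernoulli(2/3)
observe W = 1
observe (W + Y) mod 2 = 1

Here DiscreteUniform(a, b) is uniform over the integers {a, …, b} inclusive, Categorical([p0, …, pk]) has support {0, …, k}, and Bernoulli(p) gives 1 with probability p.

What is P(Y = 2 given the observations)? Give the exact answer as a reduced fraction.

P(Y = 2 | obs) = 1/3

Enumerate traces; 16 have nonzero weight after conditioning:
  (W=1, Y=0, X=2, Z=0) weight 1/77
  (W=1, Y=0, X=2, Z=1) weight 1/77
  (W=1, Y=0, X=3, Z=0) weight 2/231
  (W=1, Y=0, X=3, Z=1) weight 4/231
  (W=1, Y=0, X=4, Z=0) weight 2/231
  (W=1, Y=0, X=4, Z=1) weight 4/231
  (W=1, Y=0, X=5, Z=0) weight 2/231
  (W=1, Y=0, X=5, Z=1) weight 4/231
  (W=1, Y=2, X=2, Z=0) weight 1/154
  … 7 more
Group by Y:
  weight(Y=0) = 8/77
  weight(Y=2) = 4/77
Total weight = 8/77 + 4/77 = 12/77
P(Y=0 | obs) = 8/77 / 12/77 = 2/3
P(Y=2 | obs) = 4/77 / 12/77 = 1/3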